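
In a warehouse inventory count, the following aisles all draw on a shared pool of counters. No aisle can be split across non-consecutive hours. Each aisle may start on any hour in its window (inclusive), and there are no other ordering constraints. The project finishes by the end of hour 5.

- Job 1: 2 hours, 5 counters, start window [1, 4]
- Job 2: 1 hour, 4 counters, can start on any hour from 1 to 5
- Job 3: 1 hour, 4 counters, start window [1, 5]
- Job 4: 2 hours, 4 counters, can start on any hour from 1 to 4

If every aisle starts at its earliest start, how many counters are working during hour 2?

9

At early start, hour 2 has: Job 1, Job 4.
Demand: 5 + 4 = 9.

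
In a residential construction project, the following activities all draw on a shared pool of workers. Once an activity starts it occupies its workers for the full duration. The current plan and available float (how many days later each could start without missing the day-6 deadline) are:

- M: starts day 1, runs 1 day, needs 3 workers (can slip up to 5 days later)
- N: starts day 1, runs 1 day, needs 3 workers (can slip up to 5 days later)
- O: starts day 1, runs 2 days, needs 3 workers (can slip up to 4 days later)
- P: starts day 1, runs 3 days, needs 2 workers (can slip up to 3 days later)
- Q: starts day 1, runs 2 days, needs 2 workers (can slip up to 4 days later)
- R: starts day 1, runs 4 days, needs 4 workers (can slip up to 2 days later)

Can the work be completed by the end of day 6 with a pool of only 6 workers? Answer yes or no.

no

Total worker-days = 38; over 6 days the average is 38/6 > 6, so some day must exceed 6.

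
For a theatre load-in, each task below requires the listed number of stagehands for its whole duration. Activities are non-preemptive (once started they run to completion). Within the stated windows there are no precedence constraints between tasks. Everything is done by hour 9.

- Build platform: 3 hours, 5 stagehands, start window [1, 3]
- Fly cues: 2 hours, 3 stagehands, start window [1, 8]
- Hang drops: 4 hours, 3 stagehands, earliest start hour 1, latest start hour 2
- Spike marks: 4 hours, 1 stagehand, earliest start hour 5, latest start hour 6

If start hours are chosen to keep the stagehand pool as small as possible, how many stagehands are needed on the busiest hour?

8

Early-start (Build platform@1, Fly cues@1, Hang drops@1, Spike marks@5) gives peak 11: h1:11  h2:11  h3:8  h4:3  h5:1  h6:1  h7:1  h8:1  h9:0.
Shift Fly cues→4.
Schedule Build platform@1, Fly cues@4, Hang drops@1, Spike marks@5: h1:8  h2:8  h3:8  h4:6  h5:4  h6:1  h7:1  h8:1  h9:0 — peak 8.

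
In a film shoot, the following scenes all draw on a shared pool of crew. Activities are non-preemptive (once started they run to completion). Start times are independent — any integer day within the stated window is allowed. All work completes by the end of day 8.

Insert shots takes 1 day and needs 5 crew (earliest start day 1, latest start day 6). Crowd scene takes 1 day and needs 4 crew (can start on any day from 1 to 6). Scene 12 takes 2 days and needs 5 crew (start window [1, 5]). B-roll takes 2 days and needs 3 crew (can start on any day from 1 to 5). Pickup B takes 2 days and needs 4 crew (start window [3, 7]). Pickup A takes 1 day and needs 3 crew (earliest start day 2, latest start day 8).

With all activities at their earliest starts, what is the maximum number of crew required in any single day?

17

Early-start schedule: Insert shots@1, Crowd scene@1, Scene 12@1, B-roll@1, Pickup B@3, Pickup A@2.
Load per day: day 1: 17, day 2: 11, day 3: 4, day 4: 4, day 5: 0, day 6: 0, day 7: 0, day 8: 0.
Peak is 17.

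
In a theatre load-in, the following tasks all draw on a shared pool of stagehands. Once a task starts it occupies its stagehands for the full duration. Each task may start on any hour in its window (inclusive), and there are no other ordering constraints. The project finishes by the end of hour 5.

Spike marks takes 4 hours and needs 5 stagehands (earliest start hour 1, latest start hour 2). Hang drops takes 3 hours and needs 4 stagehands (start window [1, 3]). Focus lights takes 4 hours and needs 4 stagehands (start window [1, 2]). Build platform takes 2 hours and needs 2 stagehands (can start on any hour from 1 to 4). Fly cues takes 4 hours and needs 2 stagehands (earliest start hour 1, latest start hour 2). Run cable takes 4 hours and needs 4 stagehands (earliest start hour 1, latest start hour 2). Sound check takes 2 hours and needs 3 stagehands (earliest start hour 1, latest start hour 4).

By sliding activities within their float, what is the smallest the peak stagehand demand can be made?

Early-start (Spike marks@1, Hang drops@1, Focus lights@1, Build platform@1, Fly cues@1, Run cable@1, Sound check@1) gives peak 24: h1:24  h2:24  h3:19  h4:15  h5:0.
Shift Build platform→4, Sound check→4.
Schedule Spike marks@1, Hang drops@1, Focus lights@1, Build platform@4, Fly cues@1, Run cable@1, Sound check@4: h1:19  h2:19  h3:19  h4:20  h5:5 — peak 20.

20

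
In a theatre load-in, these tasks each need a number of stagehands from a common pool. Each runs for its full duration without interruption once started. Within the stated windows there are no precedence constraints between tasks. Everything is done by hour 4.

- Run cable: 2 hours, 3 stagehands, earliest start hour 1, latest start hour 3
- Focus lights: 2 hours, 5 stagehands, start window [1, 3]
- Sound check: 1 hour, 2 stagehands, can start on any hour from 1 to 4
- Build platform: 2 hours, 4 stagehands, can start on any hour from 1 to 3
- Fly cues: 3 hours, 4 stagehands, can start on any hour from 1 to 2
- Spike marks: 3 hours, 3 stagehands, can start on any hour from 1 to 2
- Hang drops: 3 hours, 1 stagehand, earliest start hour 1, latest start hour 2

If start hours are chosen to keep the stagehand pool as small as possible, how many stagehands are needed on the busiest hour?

15

Early-start (Run cable@1, Focus lights@1, Sound check@1, Build platform@1, Fly cues@1, Spike marks@1, Hang drops@1) gives peak 22: h1:22  h2:20  h3:8  h4:0.
Shift Focus lights→3, Spike marks→2.
Schedule Run cable@1, Focus lights@3, Sound check@1, Build platform@1, Fly cues@1, Spike marks@2, Hang drops@1: h1:14  h2:15  h3:13  h4:8 — peak 15.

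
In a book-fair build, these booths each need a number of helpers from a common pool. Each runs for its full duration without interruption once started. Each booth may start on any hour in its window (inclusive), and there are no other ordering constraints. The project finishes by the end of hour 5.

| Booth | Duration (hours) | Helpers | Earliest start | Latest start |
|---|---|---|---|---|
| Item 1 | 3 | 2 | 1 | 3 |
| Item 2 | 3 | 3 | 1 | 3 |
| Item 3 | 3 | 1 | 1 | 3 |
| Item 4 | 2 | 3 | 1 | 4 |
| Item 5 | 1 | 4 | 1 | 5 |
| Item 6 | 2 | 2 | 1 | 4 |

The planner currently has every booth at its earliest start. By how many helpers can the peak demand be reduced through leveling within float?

Early-start peak: h1:15  h2:11  h3:6  h4:0  h5:0 ⇒ 15.
Leveled (Item 1@1, Item 2@1, Item 3@1, Item 4@4, Item 5@4, Item 6@1): h1:8  h2:8  h3:6  h4:7  h5:3 ⇒ 8.
Reduction 15 − 8 = 7.

7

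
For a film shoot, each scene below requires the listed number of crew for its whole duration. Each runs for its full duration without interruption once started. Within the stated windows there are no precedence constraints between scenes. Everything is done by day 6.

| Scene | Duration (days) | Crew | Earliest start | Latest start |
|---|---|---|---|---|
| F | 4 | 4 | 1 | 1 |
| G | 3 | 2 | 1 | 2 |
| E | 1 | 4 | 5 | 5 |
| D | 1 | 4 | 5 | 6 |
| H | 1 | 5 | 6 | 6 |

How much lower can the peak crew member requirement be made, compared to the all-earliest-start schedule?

0

Early-start peak: d1:6  d2:6  d3:6  d4:4  d5:8  d6:5 ⇒ 8.
Leveled (F@1, G@1, E@5, D@5, H@6): d1:6  d2:6  d3:6  d4:4  d5:8  d6:5 ⇒ 8.
Reduction 8 − 8 = 0.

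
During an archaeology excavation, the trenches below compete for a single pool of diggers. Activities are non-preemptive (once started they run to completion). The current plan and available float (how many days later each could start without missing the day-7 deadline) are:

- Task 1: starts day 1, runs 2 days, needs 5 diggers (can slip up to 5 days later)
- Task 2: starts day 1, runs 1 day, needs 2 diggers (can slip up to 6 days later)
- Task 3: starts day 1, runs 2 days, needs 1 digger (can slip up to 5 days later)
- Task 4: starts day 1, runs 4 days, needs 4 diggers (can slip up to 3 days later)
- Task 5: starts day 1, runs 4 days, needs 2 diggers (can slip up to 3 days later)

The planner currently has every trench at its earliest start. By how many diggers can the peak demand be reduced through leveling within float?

8

Early-start peak: d1:14  d2:12  d3:6  d4:6  d5:0  d6:0  d7:0 ⇒ 14.
Leveled (Task 1@1, Task 2@3, Task 3@1, Task 4@3, Task 5@4): d1:6  d2:6  d3:6  d4:6  d5:6  d6:6  d7:2 ⇒ 6.
Reduction 14 − 6 = 8.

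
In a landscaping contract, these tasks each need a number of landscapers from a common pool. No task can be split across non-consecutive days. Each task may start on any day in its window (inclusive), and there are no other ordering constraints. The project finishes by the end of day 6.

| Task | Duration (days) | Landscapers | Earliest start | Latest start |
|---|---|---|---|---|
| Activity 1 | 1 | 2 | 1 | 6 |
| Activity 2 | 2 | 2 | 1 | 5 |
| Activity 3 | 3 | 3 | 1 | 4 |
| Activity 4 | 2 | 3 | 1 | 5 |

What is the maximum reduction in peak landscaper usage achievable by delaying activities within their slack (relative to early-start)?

5

Early-start peak: d1:10  d2:8  d3:3  d4:0  d5:0  d6:0 ⇒ 10.
Leveled (Activity 1@1, Activity 2@1, Activity 3@2, Activity 4@5): d1:4  d2:5  d3:3  d4:3  d5:3  d6:3 ⇒ 5.
Reduction 10 − 5 = 5.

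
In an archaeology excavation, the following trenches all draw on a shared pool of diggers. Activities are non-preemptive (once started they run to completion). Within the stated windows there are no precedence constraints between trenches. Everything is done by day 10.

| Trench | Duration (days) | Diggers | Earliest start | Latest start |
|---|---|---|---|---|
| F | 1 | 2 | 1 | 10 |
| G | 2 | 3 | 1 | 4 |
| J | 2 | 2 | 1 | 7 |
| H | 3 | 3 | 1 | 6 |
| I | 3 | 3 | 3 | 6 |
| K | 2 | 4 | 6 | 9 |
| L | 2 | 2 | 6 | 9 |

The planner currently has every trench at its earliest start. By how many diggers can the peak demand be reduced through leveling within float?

5

Early-start peak: d1:10  d2:8  d3:6  d4:3  d5:3  d6:6  d7:6  d8:0  d9:0  d10:0 ⇒ 10.
Leveled (F@1, G@1, J@2, H@3, I@6, K@9, L@6): d1:5  d2:5  d3:5  d4:3  d5:3  d6:5  d7:5  d8:3  d9:4  d10:4 ⇒ 5.
Reduction 10 − 5 = 5.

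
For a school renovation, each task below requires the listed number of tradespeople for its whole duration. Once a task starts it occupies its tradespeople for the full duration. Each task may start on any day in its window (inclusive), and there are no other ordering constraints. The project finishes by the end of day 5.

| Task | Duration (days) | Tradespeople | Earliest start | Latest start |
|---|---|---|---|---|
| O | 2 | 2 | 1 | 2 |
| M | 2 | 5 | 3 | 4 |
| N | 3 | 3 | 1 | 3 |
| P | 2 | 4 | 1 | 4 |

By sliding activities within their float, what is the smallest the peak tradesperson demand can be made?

Early-start (O@1, M@3, N@1, P@1) gives peak 9: d1:9  d2:9  d3:8  d4:5  d5:0.
Shift N→3.
Schedule O@1, M@3, N@3, P@1: d1:6  d2:6  d3:8  d4:8  d5:3 — peak 8.

8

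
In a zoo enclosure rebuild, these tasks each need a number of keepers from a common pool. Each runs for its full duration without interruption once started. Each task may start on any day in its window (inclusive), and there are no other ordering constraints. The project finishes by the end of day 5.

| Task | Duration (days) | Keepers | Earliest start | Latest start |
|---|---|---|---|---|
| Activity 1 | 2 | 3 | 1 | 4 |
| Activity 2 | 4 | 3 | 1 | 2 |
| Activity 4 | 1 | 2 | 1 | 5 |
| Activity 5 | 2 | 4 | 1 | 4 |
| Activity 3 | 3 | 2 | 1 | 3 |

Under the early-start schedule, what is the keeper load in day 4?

At early start, day 4 has: Activity 2.
Demand: 3 = 3.

3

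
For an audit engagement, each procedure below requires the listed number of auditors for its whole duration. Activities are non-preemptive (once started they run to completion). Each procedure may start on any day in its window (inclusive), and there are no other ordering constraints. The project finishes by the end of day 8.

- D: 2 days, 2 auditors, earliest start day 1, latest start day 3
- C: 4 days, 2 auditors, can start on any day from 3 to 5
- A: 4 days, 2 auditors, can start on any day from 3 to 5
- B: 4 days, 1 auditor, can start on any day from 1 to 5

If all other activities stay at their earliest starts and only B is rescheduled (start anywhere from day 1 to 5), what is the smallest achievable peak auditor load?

B@1: d1:3  d2:3  d3:5  d4:5  d5:4  d6:4  d7:0  d8:0 → peak 5
B@2: d1:2  d2:3  d3:5  d4:5  d5:5  d6:4  d7:0  d8:0 → peak 5
B@3: d1:2  d2:2  d3:5  d4:5  d5:5  d6:5  d7:0  d8:0 → peak 5
B@4: d1:2  d2:2  d3:4  d4:5  d5:5  d6:5  d7:1  d8:0 → peak 5
B@5: d1:2  d2:2  d3:4  d4:4  d5:5  d6:5  d7:1  d8:1 → peak 5
Best is B@1, peak 5.

5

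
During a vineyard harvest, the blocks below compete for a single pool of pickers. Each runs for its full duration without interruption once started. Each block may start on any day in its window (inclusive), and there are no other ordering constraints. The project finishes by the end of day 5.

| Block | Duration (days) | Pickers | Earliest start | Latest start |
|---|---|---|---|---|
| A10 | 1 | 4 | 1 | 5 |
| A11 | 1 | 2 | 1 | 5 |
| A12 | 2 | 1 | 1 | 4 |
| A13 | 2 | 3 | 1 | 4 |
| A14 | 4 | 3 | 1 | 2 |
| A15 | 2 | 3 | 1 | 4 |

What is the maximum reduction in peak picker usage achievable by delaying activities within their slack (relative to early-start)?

9

Early-start peak: d1:16  d2:10  d3:3  d4:3  d5:0 ⇒ 16.
Leveled (A10@1, A11@1, A12@1, A13@2, A14@2, A15@4): d1:7  d2:7  d3:6  d4:6  d5:6 ⇒ 7.
Reduction 16 − 7 = 9.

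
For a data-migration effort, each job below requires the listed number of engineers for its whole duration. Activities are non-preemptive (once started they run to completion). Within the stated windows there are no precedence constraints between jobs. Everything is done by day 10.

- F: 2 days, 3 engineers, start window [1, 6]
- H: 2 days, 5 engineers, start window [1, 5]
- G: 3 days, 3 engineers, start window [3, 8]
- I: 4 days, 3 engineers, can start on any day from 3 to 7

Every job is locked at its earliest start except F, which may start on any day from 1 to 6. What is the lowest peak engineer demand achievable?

F@1: d1:8  d2:8  d3:6  d4:6  d5:6  d6:3  d7:0  d8:0  d9:0  d10:0 → peak 8
F@2: d1:5  d2:8  d3:9  d4:6  d5:6  d6:3  d7:0  d8:0  d9:0  d10:0 → peak 9
F@3: d1:5  d2:5  d3:9  d4:9  d5:6  d6:3  d7:0  d8:0  d9:0  d10:0 → peak 9
F@4: d1:5  d2:5  d3:6  d4:9  d5:9  d6:3  d7:0  d8:0  d9:0  d10:0 → peak 9
F@5: d1:5  d2:5  d3:6  d4:6  d5:9  d6:6  d7:0  d8:0  d9:0  d10:0 → peak 9
F@6: d1:5  d2:5  d3:6  d4:6  d5:6  d6:6  d7:3  d8:0  d9:0  d10:0 → peak 6
Best is F@6, peak 6.

6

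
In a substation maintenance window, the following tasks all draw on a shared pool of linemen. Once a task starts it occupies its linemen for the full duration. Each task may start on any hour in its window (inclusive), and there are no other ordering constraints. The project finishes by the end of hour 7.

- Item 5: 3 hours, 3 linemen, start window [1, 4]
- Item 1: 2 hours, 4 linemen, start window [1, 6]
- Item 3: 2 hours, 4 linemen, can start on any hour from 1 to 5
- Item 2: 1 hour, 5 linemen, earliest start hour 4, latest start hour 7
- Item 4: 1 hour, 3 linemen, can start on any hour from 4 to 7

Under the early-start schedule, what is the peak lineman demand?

11

Early-start schedule: Item 5@1, Item 1@1, Item 3@1, Item 2@4, Item 4@4.
Load per hour: hour 1: 11, hour 2: 11, hour 3: 3, hour 4: 8, hour 5: 0, hour 6: 0, hour 7: 0.
Peak is 11.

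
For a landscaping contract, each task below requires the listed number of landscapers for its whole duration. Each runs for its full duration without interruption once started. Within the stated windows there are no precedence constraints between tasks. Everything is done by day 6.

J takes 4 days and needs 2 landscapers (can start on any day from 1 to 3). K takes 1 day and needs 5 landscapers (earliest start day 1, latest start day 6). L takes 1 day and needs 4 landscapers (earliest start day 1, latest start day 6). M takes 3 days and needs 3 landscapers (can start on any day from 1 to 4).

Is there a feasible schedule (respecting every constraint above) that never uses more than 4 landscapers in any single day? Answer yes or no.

no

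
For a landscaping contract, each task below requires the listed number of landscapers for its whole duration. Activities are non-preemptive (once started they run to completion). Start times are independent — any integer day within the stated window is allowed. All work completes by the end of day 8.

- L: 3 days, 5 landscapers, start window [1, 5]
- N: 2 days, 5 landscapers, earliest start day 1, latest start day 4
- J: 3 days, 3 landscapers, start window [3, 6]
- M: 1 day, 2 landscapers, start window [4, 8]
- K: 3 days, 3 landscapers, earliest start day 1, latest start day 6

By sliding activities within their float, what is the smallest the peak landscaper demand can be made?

Early-start (L@1, N@1, J@3, M@4, K@1) gives peak 13: d1:13  d2:13  d3:11  d4:5  d5:3  d6:0  d7:0  d8:0.
Shift N→4, J→6, K→6.
Schedule L@1, N@4, J@6, M@4, K@6: d1:5  d2:5  d3:5  d4:7  d5:5  d6:6  d7:6  d8:6 — peak 7.

7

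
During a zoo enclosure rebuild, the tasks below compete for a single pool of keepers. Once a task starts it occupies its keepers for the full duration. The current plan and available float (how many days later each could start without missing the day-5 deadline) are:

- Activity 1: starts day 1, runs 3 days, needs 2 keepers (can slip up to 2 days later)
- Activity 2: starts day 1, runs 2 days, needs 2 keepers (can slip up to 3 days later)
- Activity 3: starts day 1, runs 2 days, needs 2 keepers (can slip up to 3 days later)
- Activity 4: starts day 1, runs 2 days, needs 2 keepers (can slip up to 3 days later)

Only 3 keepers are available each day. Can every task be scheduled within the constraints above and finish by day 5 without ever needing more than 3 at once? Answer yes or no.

Total keeper-days = 18; over 5 days the average is 18/5 > 3, so some day must exceed 3.

no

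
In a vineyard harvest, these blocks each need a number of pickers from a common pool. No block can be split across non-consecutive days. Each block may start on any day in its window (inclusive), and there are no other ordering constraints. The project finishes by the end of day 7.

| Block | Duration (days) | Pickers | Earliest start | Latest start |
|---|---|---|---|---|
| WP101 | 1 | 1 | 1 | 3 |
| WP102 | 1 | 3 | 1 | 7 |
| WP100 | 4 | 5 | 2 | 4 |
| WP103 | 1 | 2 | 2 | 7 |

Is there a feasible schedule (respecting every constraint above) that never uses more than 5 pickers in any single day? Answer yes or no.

yes

Schedule WP101@1, WP102@1, WP100@2, WP103@6: d1:4  d2:5  d3:5  d4:5  d5:5  d6:2  d7:0 — peak 5 ≤ 5.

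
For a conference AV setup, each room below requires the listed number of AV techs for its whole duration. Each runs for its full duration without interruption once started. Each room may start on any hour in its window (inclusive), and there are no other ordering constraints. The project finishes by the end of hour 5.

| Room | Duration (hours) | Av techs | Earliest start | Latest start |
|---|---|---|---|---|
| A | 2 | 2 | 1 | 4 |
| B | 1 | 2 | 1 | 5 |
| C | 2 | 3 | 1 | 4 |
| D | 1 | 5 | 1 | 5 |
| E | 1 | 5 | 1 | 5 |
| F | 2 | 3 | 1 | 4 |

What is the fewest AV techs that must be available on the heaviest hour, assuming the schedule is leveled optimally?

Early-start (A@1, B@1, C@1, D@1, E@1, F@1) gives peak 20: h1:20  h2:8  h3:0  h4:0  h5:0.
Shift C→3, D→2, E→5, F→3.
Schedule A@1, B@1, C@3, D@2, E@5, F@3: h1:4  h2:7  h3:6  h4:6  h5:5 — peak 7.

7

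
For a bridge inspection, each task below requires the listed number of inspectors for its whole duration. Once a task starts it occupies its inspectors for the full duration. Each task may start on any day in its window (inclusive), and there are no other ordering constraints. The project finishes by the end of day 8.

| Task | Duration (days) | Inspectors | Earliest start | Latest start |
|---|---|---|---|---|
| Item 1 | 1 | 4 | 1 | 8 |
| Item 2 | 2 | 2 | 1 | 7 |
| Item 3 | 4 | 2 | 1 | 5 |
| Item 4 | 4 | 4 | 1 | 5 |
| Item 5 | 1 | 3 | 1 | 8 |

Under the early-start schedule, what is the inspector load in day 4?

6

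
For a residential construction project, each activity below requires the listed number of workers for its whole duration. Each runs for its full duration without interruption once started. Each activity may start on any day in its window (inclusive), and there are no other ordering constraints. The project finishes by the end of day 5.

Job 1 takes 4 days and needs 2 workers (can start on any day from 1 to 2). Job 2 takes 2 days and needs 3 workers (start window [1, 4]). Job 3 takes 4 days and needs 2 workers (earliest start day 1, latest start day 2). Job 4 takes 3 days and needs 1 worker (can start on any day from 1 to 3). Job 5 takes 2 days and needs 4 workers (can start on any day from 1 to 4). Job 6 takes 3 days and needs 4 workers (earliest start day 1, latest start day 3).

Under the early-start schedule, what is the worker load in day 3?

9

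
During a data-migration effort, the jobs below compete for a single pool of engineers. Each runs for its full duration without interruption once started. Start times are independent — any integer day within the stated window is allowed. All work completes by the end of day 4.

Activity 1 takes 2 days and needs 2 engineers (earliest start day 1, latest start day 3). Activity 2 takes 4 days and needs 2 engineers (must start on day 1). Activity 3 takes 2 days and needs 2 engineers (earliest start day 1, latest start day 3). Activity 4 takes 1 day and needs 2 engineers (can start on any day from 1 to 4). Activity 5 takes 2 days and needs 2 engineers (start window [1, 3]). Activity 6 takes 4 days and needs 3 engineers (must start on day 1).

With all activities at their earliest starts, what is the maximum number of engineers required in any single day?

13

Early-start schedule: Activity 1@1, Activity 2@1, Activity 3@1, Activity 4@1, Activity 5@1, Activity 6@1.
Load per day: day 1: 13, day 2: 11, day 3: 5, day 4: 5.
Peak is 13.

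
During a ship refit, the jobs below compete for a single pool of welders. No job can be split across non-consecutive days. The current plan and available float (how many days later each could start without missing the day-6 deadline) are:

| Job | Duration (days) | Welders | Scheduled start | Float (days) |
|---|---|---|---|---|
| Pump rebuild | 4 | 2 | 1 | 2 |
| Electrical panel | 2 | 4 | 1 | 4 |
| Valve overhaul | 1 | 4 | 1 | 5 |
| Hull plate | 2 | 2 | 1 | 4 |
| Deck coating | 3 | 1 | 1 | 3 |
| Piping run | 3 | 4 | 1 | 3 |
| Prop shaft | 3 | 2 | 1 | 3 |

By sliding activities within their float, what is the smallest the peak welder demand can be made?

Early-start (Pump rebuild@1, Electrical panel@1, Valve overhaul@1, Hull plate@1, Deck coating@1, Piping run@1, Prop shaft@1) gives peak 19: d1:19  d2:15  d3:9  d4:2  d5:0  d6:0.
Shift Valve overhaul→3, Hull plate→5, Piping run→4, Prop shaft→4.
Schedule Pump rebuild@1, Electrical panel@1, Valve overhaul@3, Hull plate@5, Deck coating@1, Piping run@4, Prop shaft@4: d1:7  d2:7  d3:7  d4:8  d5:8  d6:8 — peak 8.
Total welder-days = 45 over 6 days ⇒ peak ≥ ⌈45/6⌉ = 8, so 8 is optimal.

8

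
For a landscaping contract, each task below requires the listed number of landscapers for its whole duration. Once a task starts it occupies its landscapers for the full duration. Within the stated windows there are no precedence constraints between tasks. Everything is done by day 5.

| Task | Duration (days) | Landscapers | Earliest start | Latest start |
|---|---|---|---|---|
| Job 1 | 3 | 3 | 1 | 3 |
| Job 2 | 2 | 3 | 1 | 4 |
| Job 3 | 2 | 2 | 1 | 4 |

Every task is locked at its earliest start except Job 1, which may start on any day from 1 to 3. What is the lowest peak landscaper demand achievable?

Job 1@1: d1:8  d2:8  d3:3  d4:0  d5:0 → peak 8
Job 1@2: d1:5  d2:8  d3:3  d4:3  d5:0 → peak 8
Job 1@3: d1:5  d2:5  d3:3  d4:3  d5:3 → peak 5
Best is Job 1@3, peak 5.

5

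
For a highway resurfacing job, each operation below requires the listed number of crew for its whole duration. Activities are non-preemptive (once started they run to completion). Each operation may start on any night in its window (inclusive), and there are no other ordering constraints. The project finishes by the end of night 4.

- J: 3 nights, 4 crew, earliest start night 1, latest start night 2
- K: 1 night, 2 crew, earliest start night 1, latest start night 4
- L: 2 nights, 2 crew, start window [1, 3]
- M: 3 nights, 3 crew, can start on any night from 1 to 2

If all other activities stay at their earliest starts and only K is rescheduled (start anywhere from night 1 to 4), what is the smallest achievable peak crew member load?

K@1: n1:11  n2:9  n3:7  n4:0 → peak 11
K@2: n1:9  n2:11  n3:7  n4:0 → peak 11
K@3: n1:9  n2:9  n3:9  n4:0 → peak 9
K@4: n1:9  n2:9  n3:7  n4:2 → peak 9
Best is K@3, peak 9.

9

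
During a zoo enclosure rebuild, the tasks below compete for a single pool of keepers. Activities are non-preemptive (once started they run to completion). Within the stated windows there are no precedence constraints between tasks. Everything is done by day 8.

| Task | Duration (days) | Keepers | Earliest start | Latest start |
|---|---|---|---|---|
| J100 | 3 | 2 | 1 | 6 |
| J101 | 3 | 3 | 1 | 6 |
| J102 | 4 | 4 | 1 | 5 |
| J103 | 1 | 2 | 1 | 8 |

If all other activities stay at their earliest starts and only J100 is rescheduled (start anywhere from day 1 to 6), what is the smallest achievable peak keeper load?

J100@1: d1:11  d2:9  d3:9  d4:4  d5:0  d6:0  d7:0  d8:0 → peak 11
J100@2: d1:9  d2:9  d3:9  d4:6  d5:0  d6:0  d7:0  d8:0 → peak 9
J100@3: d1:9  d2:7  d3:9  d4:6  d5:2  d6:0  d7:0  d8:0 → peak 9
J100@4: d1:9  d2:7  d3:7  d4:6  d5:2  d6:2  d7:0  d8:0 → peak 9
J100@5: d1:9  d2:7  d3:7  d4:4  d5:2  d6:2  d7:2  d8:0 → peak 9
J100@6: d1:9  d2:7  d3:7  d4:4  d5:0  d6:2  d7:2  d8:2 → peak 9
Best is J100@2, peak 9.

9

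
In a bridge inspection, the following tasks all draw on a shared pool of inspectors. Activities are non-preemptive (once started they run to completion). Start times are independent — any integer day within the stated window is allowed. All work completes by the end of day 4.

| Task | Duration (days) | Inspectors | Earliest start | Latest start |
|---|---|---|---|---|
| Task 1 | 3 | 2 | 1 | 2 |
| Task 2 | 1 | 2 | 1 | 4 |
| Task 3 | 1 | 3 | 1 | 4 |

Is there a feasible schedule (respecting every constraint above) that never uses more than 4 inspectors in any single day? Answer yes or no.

Schedule Task 1@1, Task 2@1, Task 3@4: d1:4  d2:2  d3:2  d4:3 — peak 4 ≤ 4.

yes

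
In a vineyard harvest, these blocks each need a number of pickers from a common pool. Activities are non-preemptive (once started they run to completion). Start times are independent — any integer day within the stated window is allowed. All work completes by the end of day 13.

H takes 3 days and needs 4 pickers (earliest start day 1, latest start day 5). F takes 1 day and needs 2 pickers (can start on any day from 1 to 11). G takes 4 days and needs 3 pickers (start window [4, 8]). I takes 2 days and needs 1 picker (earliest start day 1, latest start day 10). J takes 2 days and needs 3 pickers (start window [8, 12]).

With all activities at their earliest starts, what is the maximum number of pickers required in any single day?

Early-start schedule: H@1, F@1, G@4, I@1, J@8.
Load per day: day 1: 7, day 2: 5, day 3: 4, day 4: 3, day 5: 3, day 6: 3, day 7: 3, day 8: 3, day 9: 3, day 10: 0, day 11: 0, day 12: 0, day 13: 0.
Peak is 7.

7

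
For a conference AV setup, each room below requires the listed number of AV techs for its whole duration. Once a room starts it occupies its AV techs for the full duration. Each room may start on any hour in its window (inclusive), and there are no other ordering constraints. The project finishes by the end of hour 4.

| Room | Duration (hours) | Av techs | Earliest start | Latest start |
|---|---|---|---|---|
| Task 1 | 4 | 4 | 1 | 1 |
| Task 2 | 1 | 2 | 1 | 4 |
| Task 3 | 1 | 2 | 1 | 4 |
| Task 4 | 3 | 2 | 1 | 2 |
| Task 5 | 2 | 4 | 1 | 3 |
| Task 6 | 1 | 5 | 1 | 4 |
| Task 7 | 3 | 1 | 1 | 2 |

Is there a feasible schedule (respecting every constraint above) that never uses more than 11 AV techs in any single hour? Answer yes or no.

Schedule Task 1@1, Task 2@1, Task 3@1, Task 4@1, Task 5@2, Task 6@4, Task 7@1: h1:11  h2:11  h3:11  h4:9 — peak 11 ≤ 11.

yes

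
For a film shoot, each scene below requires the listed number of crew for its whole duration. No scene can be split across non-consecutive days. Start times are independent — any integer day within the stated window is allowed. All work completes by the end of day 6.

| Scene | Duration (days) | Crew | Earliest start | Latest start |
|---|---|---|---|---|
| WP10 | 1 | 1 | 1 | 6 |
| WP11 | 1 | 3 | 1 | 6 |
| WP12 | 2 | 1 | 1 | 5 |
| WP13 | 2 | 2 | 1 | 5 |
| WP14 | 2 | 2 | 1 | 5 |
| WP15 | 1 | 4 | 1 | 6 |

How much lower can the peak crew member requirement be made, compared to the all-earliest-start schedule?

Early-start peak: d1:13  d2:5  d3:0  d4:0  d5:0  d6:0 ⇒ 13.
Leveled (WP10@1, WP11@1, WP12@2, WP13@2, WP14@4, WP15@6): d1:4  d2:3  d3:3  d4:2  d5:2  d6:4 ⇒ 4.
Reduction 13 − 4 = 9.

9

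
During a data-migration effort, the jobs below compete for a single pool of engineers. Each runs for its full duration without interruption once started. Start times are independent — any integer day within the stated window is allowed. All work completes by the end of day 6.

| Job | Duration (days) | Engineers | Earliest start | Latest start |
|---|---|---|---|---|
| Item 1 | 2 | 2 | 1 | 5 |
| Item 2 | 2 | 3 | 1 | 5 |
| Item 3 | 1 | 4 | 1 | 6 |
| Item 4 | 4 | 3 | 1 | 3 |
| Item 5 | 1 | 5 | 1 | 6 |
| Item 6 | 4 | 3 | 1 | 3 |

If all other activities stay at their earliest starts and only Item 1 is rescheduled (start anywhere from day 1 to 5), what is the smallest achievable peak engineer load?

18

Item 1@1: d1:20  d2:11  d3:6  d4:6  d5:0  d6:0 → peak 20
Item 1@2: d1:18  d2:11  d3:8  d4:6  d5:0  d6:0 → peak 18
Item 1@3: d1:18  d2:9  d3:8  d4:8  d5:0  d6:0 → peak 18
Item 1@4: d1:18  d2:9  d3:6  d4:8  d5:2  d6:0 → peak 18
Item 1@5: d1:18  d2:9  d3:6  d4:6  d5:2  d6:2 → peak 18
Best is Item 1@2, peak 18.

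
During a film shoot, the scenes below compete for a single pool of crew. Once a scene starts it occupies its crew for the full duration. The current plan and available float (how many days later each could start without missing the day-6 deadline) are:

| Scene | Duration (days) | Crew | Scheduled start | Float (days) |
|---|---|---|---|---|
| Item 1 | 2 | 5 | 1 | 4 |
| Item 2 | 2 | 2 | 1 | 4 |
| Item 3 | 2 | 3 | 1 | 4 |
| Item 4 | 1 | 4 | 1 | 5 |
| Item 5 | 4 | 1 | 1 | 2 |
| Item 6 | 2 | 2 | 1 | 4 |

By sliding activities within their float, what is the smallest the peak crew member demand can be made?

6

Early-start (Item 1@1, Item 2@1, Item 3@1, Item 4@1, Item 5@1, Item 6@1) gives peak 17: d1:17  d2:13  d3:1  d4:1  d5:0  d6:0.
Shift Item 2→3, Item 3→3, Item 4→5, Item 6→5.
Schedule Item 1@1, Item 2@3, Item 3@3, Item 4@5, Item 5@1, Item 6@5: d1:6  d2:6  d3:6  d4:6  d5:6  d6:2 — peak 6.
Total crew member-days = 32 over 6 days ⇒ peak ≥ ⌈32/6⌉ = 6, so 6 is optimal.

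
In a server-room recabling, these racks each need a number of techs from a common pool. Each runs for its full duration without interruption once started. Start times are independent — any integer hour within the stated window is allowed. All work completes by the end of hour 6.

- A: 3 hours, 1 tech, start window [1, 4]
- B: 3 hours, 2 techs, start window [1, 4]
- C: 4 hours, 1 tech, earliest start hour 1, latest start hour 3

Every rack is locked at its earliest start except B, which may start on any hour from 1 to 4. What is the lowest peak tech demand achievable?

B@1: h1:4  h2:4  h3:4  h4:1  h5:0  h6:0 → peak 4
B@2: h1:2  h2:4  h3:4  h4:3  h5:0  h6:0 → peak 4
B@3: h1:2  h2:2  h3:4  h4:3  h5:2  h6:0 → peak 4
B@4: h1:2  h2:2  h3:2  h4:3  h5:2  h6:2 → peak 3
Best is B@4, peak 3.

3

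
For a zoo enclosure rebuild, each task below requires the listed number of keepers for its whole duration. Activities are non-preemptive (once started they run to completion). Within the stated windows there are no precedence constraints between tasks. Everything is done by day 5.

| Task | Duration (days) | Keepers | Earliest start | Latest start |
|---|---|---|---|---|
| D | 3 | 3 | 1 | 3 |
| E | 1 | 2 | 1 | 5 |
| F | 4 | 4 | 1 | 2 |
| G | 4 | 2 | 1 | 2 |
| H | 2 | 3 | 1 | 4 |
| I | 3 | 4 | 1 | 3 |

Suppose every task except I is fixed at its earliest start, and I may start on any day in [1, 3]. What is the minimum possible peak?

I@1: d1:18  d2:16  d3:13  d4:6  d5:0 → peak 18
I@2: d1:14  d2:16  d3:13  d4:10  d5:0 → peak 16
I@3: d1:14  d2:12  d3:13  d4:10  d5:4 → peak 14
Best is I@3, peak 14.

14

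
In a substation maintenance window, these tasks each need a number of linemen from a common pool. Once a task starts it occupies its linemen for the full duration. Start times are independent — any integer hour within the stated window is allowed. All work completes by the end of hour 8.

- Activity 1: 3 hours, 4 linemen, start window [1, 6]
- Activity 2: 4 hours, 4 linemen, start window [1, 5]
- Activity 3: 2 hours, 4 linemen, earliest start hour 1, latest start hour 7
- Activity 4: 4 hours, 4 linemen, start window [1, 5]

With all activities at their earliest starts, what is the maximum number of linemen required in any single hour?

Early-start schedule: Activity 1@1, Activity 2@1, Activity 3@1, Activity 4@1.
Load per hour: hour 1: 16, hour 2: 16, hour 3: 12, hour 4: 8, hour 5: 0, hour 6: 0, hour 7: 0, hour 8: 0.
Peak is 16.

16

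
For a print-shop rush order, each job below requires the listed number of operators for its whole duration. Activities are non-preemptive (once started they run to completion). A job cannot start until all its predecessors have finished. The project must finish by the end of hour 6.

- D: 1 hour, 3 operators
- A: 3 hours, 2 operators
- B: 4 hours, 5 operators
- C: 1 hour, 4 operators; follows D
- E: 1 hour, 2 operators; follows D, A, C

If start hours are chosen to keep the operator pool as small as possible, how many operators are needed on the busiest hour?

Early-start (D@1, A@1, B@1, C@2, E@4) gives peak 11: h1:10  h2:11  h3:7  h4:7  h5:0  h6:0.
Shift B→3.
Schedule D@1, A@1, B@3, C@2, E@4: h1:5  h2:6  h3:7  h4:7  h5:5  h6:5 — peak 7.

7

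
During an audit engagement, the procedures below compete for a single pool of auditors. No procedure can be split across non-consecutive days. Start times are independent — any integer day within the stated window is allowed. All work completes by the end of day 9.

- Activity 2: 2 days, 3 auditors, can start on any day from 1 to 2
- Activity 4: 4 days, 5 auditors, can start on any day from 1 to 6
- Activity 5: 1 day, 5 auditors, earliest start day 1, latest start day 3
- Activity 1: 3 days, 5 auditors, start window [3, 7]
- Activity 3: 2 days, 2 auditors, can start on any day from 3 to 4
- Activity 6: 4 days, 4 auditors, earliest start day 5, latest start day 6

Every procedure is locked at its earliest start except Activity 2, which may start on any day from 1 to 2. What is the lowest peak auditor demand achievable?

13

Activity 2@1: d1:13  d2:8  d3:12  d4:12  d5:9  d6:4  d7:4  d8:4  d9:0 → peak 13
Activity 2@2: d1:10  d2:8  d3:15  d4:12  d5:9  d6:4  d7:4  d8:4  d9:0 → peak 15
Best is Activity 2@1, peak 13.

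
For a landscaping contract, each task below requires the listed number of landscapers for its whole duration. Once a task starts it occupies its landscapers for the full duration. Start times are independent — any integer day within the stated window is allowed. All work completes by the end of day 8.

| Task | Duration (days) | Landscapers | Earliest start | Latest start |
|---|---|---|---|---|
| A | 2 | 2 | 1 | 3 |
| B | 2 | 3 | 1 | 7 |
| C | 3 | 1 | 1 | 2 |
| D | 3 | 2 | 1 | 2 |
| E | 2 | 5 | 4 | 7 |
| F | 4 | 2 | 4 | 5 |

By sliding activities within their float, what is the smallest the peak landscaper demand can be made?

7

Early-start (A@1, B@1, C@1, D@1, E@4, F@4) gives peak 8: d1:8  d2:8  d3:3  d4:7  d5:7  d6:2  d7:2  d8:0.
Shift B→3, E→5.
Schedule A@1, B@3, C@1, D@1, E@5, F@4: d1:5  d2:5  d3:6  d4:5  d5:7  d6:7  d7:2  d8:0 — peak 7.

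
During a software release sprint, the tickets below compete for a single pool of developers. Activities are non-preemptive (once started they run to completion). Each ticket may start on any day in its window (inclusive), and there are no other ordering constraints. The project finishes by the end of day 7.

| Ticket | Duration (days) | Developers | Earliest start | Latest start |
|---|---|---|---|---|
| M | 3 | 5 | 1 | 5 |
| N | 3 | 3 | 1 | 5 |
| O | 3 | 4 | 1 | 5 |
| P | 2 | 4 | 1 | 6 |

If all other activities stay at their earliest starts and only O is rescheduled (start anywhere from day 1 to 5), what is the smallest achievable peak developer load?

12

O@1: d1:16  d2:16  d3:12  d4:0  d5:0  d6:0  d7:0 → peak 16
O@2: d1:12  d2:16  d3:12  d4:4  d5:0  d6:0  d7:0 → peak 16
O@3: d1:12  d2:12  d3:12  d4:4  d5:4  d6:0  d7:0 → peak 12
O@4: d1:12  d2:12  d3:8  d4:4  d5:4  d6:4  d7:0 → peak 12
O@5: d1:12  d2:12  d3:8  d4:0  d5:4  d6:4  d7:4 → peak 12
Best is O@3, peak 12.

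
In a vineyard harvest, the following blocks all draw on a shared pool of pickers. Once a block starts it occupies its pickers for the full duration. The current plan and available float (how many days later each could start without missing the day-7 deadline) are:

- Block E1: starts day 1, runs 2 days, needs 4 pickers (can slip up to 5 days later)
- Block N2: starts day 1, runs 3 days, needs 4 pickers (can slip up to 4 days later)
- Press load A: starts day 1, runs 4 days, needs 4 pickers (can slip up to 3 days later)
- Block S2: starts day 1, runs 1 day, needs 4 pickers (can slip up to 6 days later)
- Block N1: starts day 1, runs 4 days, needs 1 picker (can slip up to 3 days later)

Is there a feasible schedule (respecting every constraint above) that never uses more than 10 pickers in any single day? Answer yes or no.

yes

Schedule Block E1@1, Block N2@1, Press load A@3, Block S2@7, Block N1@4: d1:8  d2:8  d3:8  d4:5  d5:5  d6:5  d7:5 — peak 8 ≤ 10.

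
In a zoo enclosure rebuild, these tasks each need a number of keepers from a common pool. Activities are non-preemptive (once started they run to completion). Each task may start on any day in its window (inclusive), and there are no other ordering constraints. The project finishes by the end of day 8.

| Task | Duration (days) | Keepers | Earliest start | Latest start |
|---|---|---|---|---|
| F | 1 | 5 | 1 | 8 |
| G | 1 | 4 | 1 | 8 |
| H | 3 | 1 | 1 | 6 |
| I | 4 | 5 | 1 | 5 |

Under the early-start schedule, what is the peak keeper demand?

15

Early-start schedule: F@1, G@1, H@1, I@1.
Load per day: day 1: 15, day 2: 6, day 3: 6, day 4: 5, day 5: 0, day 6: 0, day 7: 0, day 8: 0.
Peak is 15.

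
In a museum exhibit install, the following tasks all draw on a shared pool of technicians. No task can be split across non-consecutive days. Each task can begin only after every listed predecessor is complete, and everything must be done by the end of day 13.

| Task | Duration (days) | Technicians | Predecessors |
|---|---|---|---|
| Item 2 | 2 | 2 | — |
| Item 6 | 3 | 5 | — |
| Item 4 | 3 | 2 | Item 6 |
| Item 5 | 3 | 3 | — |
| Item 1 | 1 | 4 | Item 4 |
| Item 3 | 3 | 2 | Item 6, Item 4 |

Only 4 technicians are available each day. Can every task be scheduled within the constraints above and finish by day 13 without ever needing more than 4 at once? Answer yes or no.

The minimum achievable peak is 5; 4 < 5, so no feasible schedule stays within the cap.

no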